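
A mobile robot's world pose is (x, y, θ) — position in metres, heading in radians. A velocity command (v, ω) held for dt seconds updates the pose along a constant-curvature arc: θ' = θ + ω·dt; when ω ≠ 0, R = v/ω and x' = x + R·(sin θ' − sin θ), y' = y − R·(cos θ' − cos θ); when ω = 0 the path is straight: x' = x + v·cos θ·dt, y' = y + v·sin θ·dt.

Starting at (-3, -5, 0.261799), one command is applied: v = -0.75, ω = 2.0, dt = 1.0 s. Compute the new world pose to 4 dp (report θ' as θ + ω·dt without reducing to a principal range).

(-3.1919, -5.6012, 2.2618)

θ' = 0.2618 + 2.0·1.0 = 2.2618
R = v/ω = -0.75/2.0 = -0.3750
x' = -3 + -0.3750·(sin 2.2618 − sin 0.2618) = -3.1919
y' = -5 − -0.3750·(cos 2.2618 − cos 0.2618) = -5.6012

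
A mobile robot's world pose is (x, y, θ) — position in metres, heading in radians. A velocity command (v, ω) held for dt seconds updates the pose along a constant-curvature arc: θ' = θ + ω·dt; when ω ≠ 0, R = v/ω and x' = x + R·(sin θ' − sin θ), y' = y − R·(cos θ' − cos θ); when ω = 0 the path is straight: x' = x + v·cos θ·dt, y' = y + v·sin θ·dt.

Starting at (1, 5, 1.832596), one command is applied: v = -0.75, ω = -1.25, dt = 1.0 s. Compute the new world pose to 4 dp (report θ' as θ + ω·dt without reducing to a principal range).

θ' = 1.8326 + -1.25·1.0 = 0.5826
R = v/ω = -0.75/-1.25 = 0.6000
x' = 1 + 0.6000·(sin 0.5826 − sin 1.8326) = 0.7506
y' = 5 − 0.6000·(cos 0.5826 − cos 1.8326) = 4.3437

(0.7506, 4.3437, 0.5826)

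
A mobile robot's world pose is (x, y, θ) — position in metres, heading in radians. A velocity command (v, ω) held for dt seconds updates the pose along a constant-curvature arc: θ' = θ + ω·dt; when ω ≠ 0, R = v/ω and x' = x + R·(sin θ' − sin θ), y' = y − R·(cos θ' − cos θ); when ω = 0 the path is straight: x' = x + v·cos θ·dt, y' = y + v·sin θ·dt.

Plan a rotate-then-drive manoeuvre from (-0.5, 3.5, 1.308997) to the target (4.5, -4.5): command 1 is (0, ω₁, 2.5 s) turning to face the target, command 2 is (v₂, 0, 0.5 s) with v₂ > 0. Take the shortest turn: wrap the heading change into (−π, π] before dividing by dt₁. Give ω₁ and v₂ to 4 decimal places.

heading to target = atan2(-4.5−3.5, 4.5−-0.5) = -1.0122
Δθ = wrap(-1.0122 − 1.3090) = -2.3212; ω₁ = Δθ/dt₁ = -0.9285
distance = √((4.5−-0.5)² + (-4.5−3.5)²) = 9.4340; v₂ = distance/dt₂ = 18.8680

ω₁ = -0.9285, v₂ = 18.8680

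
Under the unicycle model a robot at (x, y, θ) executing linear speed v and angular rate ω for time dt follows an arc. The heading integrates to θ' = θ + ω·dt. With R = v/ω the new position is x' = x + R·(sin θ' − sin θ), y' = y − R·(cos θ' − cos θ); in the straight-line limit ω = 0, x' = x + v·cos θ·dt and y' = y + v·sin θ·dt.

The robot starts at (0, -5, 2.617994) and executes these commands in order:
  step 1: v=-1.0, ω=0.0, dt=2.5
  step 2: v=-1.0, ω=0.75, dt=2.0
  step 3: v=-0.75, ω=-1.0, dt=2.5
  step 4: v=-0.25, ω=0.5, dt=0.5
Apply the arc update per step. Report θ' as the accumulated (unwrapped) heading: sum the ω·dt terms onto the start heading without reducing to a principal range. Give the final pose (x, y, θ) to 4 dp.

(5.3283, -6.3494, 1.8680)

step 1: θ'=2.6180 (straight) → pose (2.1651, -6.2500, 2.6180)
step 2: θ'=4.1180 (R=-1.3333) → pose (3.9364, -5.8420, 4.1180)
step 3: θ'=1.6180 (R=0.7500) → pose (5.3069, -6.2266, 1.6180)
step 4: θ'=1.8680 (R=-0.5000) → pose (5.3283, -6.3494, 1.8680)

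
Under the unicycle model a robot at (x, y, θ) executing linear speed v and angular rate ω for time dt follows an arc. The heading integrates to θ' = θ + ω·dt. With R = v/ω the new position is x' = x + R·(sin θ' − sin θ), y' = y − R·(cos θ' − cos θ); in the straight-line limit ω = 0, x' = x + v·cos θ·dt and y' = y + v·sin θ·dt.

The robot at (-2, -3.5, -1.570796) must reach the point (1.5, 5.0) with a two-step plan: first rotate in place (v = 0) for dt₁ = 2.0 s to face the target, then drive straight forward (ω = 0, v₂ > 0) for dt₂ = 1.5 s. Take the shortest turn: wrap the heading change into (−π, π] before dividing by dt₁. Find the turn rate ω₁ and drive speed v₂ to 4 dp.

ω₁ = 1.3755, v₂ = 6.1283

heading to target = atan2(5−-3.5, 1.5−-2) = 1.1802
Δθ = wrap(1.1802 − -1.5708) = 2.7510; ω₁ = Δθ/dt₁ = 1.3755
distance = √((1.5−-2)² + (5−-3.5)²) = 9.1924; v₂ = distance/dt₂ = 6.1283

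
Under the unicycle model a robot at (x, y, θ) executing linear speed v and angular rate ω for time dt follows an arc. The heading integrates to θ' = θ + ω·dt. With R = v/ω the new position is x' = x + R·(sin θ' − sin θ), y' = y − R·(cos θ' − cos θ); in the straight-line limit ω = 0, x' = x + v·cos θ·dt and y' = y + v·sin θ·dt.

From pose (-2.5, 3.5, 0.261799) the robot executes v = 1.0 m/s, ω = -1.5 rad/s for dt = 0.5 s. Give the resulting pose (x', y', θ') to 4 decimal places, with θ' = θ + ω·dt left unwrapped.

θ' = 0.2618 + -1.5·0.5 = -0.4882
R = v/ω = 1.0/-1.5 = -0.6667
x' = -2.5 + -0.6667·(sin -0.4882 − sin 0.2618) = -2.0148
y' = 3.5 − -0.6667·(cos -0.4882 − cos 0.2618) = 3.4448

(-2.0148, 3.4448, -0.4882)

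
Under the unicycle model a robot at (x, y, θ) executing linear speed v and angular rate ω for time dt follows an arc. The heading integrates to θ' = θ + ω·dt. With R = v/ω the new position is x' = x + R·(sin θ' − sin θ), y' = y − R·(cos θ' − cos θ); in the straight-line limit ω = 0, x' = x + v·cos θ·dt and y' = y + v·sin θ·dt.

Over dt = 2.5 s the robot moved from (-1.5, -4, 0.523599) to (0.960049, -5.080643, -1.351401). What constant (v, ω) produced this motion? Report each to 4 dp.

v = 1.2500, ω = -0.7500

Δθ = -1.351401 − 0.523599 = -1.875000
ω = Δθ/dt = -1.875000/2.5 = -0.7500
R = Δx/(sin θ' − sin θ) = -1.6667
v = R·ω = -1.6667·-0.7500 = 1.2500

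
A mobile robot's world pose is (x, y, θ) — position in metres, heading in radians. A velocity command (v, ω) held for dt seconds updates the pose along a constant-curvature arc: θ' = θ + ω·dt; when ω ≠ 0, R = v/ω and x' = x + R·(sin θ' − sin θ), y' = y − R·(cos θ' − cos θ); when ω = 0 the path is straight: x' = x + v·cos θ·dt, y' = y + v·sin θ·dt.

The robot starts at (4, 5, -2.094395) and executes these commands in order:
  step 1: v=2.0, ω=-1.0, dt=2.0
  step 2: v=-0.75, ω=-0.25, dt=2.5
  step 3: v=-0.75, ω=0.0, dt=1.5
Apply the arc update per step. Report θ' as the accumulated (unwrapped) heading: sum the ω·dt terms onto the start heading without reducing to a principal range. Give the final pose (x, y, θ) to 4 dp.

(1.1848, 1.9570, -4.7194)

step 1: θ'=-4.0944 (R=-2.0000) → pose (0.6379, 4.8412, -4.0944)
step 2: θ'=-4.7194 (R=3.0000) → pose (1.1927, 3.0820, -4.7194)
step 3: θ'=-4.7194 (straight) → pose (1.1848, 1.9570, -4.7194)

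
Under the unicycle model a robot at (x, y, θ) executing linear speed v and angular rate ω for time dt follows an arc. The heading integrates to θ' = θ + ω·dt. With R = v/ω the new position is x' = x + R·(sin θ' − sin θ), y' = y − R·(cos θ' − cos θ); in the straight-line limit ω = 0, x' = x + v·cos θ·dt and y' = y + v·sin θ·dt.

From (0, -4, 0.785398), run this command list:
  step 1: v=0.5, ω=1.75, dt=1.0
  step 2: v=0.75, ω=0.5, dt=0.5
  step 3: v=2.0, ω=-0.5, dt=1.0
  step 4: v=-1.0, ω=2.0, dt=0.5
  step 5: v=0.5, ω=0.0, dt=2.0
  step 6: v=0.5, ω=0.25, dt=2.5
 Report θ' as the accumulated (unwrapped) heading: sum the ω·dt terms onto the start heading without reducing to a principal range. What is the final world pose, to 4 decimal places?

(-3.6417, -3.1148, 3.9104)

step 1: θ'=2.5354 (R=0.2857) → pose (-0.0392, -3.5632, 2.5354)
step 2: θ'=2.7854 (R=1.5000) → pose (-0.3708, -3.3901, 2.7854)
step 3: θ'=2.2854 (R=-4.0000) → pose (-1.9974, -2.2624, 2.2854)
step 4: θ'=3.2854 (R=-0.5000) → pose (-1.5480, -2.4296, 3.2854)
step 5: θ'=3.2854 (straight) → pose (-2.5377, -2.5729, 3.2854)
step 6: θ'=3.9104 (R=2.0000) → pose (-3.6417, -3.1148, 3.9104)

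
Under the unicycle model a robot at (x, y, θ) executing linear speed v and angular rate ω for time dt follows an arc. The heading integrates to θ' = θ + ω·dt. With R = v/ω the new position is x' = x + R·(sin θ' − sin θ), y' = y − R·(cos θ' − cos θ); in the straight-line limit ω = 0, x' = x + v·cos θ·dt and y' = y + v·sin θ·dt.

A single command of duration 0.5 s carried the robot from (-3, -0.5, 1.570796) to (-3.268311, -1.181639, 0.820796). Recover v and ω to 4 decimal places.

Δθ = 0.820796 − 1.570796 = -0.750000
ω = Δθ/dt = -0.750000/0.5 = -1.5000
R = −Δy/(cos θ' − cos θ) = 1.0000
v = R·ω = 1.0000·-1.5000 = -1.5000

v = -1.5000, ω = -1.5000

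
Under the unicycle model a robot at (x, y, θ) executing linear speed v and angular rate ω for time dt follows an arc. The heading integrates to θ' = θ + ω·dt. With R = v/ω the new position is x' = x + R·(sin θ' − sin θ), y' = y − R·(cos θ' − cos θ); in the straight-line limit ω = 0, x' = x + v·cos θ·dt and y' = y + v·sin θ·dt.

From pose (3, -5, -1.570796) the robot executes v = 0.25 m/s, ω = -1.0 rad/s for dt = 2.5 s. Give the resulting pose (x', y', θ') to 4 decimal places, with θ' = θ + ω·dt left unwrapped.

(2.5497, -5.1496, -4.0708)

θ' = -1.5708 + -1.0·2.5 = -4.0708
R = v/ω = 0.25/-1.0 = -0.2500
x' = 3 + -0.2500·(sin -4.0708 − sin -1.5708) = 2.5497
y' = -5 − -0.2500·(cos -4.0708 − cos -1.5708) = -5.1496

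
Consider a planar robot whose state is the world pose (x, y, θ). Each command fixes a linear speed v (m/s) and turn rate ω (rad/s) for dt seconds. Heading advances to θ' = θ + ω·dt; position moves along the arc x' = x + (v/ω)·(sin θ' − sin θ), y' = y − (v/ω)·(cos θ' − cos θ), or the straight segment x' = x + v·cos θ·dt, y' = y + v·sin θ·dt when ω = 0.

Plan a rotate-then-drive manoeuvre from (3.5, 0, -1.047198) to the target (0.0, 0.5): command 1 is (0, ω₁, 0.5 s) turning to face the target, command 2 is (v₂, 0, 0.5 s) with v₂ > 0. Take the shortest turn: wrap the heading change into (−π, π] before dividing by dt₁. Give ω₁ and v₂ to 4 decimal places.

heading to target = atan2(0.5−0, 0−3.5) = 2.9997
Δθ = wrap(2.9997 − -1.0472) = -2.2363; ω₁ = Δθ/dt₁ = -4.4726
distance = √((0−3.5)² + (0.5−0)²) = 3.5355; v₂ = distance/dt₂ = 7.0711

ω₁ = -4.4726, v₂ = 7.0711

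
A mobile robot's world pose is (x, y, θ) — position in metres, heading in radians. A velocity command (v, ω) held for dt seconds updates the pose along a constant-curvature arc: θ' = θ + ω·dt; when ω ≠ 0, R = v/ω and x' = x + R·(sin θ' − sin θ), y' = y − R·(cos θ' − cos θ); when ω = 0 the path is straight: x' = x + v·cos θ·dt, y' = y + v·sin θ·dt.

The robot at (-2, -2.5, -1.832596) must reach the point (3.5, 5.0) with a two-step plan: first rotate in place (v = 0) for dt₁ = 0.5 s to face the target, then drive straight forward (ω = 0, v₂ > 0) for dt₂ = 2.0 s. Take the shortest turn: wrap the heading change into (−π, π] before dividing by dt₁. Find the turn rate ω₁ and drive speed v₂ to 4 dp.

ω₁ = 5.5413, v₂ = 4.6503

heading to target = atan2(5−-2.5, 3.5−-2) = 0.9380
Δθ = wrap(0.9380 − -1.8326) = 2.7706; ω₁ = Δθ/dt₁ = 5.5413
distance = √((3.5−-2)² + (5−-2.5)²) = 9.3005; v₂ = distance/dt₂ = 4.6503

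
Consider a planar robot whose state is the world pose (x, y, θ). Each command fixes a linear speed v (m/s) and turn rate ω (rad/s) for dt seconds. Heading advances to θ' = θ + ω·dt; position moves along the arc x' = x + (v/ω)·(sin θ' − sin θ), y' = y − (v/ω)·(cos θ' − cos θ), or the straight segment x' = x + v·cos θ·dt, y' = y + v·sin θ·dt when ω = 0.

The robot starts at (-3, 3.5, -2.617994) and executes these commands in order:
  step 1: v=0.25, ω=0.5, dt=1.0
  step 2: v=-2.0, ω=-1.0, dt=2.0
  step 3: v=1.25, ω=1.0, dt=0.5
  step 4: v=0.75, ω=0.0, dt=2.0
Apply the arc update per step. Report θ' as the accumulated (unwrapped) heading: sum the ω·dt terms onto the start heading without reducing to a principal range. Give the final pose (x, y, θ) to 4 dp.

(-1.6074, 4.5052, -3.6180)

step 1: θ'=-2.1180 (R=0.5000) → pose (-3.1770, 3.3271, -2.1180)
step 2: θ'=-4.1180 (R=2.0000) → pose (0.1880, 3.4066, -4.1180)
step 3: θ'=-3.6180 (R=1.2500) → pose (-0.2744, 3.8174, -3.6180)
step 4: θ'=-3.6180 (straight) → pose (-1.6074, 4.5052, -3.6180)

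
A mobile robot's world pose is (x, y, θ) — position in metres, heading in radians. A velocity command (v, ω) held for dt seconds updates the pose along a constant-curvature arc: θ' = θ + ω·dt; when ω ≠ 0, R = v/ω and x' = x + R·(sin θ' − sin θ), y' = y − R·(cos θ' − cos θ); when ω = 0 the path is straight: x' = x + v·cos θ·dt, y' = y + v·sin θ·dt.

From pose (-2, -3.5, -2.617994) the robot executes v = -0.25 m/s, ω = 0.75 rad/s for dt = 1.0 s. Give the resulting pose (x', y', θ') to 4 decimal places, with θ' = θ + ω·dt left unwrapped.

θ' = -2.6180 + 0.75·1.0 = -1.8680
R = v/ω = -0.25/0.75 = -0.3333
x' = -2 + -0.3333·(sin -1.8680 − sin -2.6180) = -1.8479
y' = -3.5 − -0.3333·(cos -1.8680 − cos -2.6180) = -3.3089

(-1.8479, -3.3089, -1.8680)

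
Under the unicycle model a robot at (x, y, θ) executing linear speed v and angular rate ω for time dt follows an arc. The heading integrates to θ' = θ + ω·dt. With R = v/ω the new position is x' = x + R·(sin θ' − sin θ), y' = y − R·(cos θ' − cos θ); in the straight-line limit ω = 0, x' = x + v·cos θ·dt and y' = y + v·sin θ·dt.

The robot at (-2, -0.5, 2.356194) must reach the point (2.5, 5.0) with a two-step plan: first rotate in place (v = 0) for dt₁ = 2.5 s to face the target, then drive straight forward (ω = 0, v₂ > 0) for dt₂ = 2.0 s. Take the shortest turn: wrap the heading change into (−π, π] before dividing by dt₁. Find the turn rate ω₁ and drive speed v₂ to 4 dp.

heading to target = atan2(5−-0.5, 2.5−-2) = 0.8851
Δθ = wrap(0.8851 − 2.3562) = -1.4711; ω₁ = Δθ/dt₁ = -0.5885
distance = √((2.5−-2)² + (5−-0.5)²) = 7.1063; v₂ = distance/dt₂ = 3.5532

ω₁ = -0.5885, v₂ = 3.5532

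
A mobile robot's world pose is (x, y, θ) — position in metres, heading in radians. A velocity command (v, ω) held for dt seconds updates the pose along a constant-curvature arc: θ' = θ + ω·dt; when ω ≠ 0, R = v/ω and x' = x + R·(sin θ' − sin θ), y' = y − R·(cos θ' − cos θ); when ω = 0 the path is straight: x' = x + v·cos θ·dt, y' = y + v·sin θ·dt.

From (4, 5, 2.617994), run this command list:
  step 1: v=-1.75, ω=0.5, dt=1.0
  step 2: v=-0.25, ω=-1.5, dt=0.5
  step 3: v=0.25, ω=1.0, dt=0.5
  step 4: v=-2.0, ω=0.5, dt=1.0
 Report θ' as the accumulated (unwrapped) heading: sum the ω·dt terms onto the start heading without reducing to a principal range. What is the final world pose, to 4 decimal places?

step 1: θ'=3.1180 (R=-3.5000) → pose (5.6674, 4.5321, 3.1180)
step 2: θ'=2.3680 (R=0.1667) → pose (5.7799, 4.4847, 2.3680)
step 3: θ'=2.8680 (R=0.2500) → pose (5.6728, 4.5465, 2.8680)
step 4: θ'=3.3680 (R=-4.0000) → pose (7.6515, 4.4998, 3.3680)

(7.6515, 4.4998, 3.3680)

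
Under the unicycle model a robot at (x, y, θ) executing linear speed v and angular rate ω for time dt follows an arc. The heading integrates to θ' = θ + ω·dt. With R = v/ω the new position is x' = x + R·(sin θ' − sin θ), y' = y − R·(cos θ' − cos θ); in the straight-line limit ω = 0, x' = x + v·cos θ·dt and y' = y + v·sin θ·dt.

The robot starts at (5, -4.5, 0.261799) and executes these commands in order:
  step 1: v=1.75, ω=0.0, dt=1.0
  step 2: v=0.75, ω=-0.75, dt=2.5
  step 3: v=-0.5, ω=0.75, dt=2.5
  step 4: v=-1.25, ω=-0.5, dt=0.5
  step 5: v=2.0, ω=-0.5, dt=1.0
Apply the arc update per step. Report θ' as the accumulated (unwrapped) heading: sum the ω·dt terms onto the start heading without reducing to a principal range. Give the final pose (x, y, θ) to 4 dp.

step 1: θ'=0.2618 (straight) → pose (6.6904, -4.0471, 0.2618)
step 2: θ'=-1.6132 (R=-1.0000) → pose (7.9483, -5.0554, -1.6132)
step 3: θ'=0.2618 (R=-0.6667) → pose (7.1097, -4.3832, 0.2618)
step 4: θ'=0.0118 (R=2.5000) → pose (6.4921, -4.4682, 0.0118)
step 5: θ'=-0.4882 (R=-4.0000) → pose (8.4155, -4.9352, -0.4882)

(8.4155, -4.9352, -0.4882)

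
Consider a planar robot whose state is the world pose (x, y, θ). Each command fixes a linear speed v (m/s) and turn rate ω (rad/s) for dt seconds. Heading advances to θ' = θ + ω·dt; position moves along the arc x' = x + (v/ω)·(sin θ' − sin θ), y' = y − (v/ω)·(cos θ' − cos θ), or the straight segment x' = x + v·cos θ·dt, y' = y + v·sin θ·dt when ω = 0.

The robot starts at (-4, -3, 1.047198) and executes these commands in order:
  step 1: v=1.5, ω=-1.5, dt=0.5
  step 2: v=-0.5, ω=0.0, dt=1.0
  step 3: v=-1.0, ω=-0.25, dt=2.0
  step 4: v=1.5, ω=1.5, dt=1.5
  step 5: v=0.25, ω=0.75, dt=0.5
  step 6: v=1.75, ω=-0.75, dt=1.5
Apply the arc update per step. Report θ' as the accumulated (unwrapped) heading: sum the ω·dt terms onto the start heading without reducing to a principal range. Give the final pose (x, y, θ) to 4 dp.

step 1: θ'=0.2972 (R=-1.0000) → pose (-3.4268, -2.5438, 0.2972)
step 2: θ'=0.2972 (straight) → pose (-3.9049, -2.6903, 0.2972)
step 3: θ'=-0.2028 (R=4.0000) → pose (-5.8819, -2.7836, -0.2028)
step 4: θ'=2.0472 (R=1.0000) → pose (-4.7919, -1.3456, 2.0472)
step 5: θ'=2.4222 (R=0.3333) → pose (-4.8684, -1.2477, 2.4222)
step 6: θ'=1.2972 (R=-2.3333) → pose (-5.5775, 1.1379, 1.2972)

(-5.5775, 1.1379, 1.2972)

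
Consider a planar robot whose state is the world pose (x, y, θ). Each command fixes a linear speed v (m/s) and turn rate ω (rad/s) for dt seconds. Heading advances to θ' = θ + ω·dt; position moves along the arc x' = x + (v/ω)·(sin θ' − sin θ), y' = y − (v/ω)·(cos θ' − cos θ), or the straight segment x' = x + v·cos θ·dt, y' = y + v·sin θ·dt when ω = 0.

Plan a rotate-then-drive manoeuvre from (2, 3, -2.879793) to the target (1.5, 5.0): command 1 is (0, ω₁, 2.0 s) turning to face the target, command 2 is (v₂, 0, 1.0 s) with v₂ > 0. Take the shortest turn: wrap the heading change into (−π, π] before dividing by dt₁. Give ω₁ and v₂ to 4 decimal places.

heading to target = atan2(5−3, 1.5−2) = 1.8158
Δθ = wrap(1.8158 − -2.8798) = -1.5876; ω₁ = Δθ/dt₁ = -0.7938
distance = √((1.5−2)² + (5−3)²) = 2.0616; v₂ = distance/dt₂ = 2.0616

ω₁ = -0.7938, v₂ = 2.0616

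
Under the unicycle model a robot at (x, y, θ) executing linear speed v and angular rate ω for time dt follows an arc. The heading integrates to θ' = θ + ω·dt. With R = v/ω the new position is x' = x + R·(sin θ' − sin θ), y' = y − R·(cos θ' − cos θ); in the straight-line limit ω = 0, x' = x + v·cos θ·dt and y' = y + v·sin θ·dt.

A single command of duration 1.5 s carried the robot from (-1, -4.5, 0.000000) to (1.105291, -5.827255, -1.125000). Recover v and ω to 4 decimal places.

v = 1.7500, ω = -0.7500

Δθ = -1.125000 − 0.000000 = -1.125000
ω = Δθ/dt = -1.125000/1.5 = -0.7500
R = Δx/(sin θ' − sin θ) = -2.3333
v = R·ω = -2.3333·-0.7500 = 1.7500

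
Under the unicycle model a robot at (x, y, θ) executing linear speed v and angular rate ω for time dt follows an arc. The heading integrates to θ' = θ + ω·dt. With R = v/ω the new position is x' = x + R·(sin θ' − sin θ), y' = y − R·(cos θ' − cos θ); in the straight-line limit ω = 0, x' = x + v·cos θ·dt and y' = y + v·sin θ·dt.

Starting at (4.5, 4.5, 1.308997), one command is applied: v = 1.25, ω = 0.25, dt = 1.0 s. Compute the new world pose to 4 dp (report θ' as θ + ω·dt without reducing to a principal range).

(4.6700, 5.7351, 1.5590)

θ' = 1.3090 + 0.25·1.0 = 1.5590
R = v/ω = 1.25/0.25 = 5.0000
x' = 4.5 + 5.0000·(sin 1.5590 − sin 1.3090) = 4.6700
y' = 4.5 − 5.0000·(cos 1.5590 − cos 1.3090) = 5.7351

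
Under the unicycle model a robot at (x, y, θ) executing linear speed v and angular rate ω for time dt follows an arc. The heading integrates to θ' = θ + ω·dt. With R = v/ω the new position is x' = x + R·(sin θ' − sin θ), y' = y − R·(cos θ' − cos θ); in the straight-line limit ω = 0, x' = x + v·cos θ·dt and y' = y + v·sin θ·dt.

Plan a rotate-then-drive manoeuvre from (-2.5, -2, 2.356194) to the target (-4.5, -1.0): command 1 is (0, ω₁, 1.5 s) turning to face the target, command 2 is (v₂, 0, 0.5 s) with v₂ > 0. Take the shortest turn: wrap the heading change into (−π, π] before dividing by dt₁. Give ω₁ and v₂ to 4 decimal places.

ω₁ = 0.2145, v₂ = 4.4721

heading to target = atan2(-1−-2, -4.5−-2.5) = 2.6779
Δθ = wrap(2.6779 − 2.3562) = 0.3218; ω₁ = Δθ/dt₁ = 0.2145
distance = √((-4.5−-2.5)² + (-1−-2)²) = 2.2361; v₂ = distance/dt₂ = 4.4721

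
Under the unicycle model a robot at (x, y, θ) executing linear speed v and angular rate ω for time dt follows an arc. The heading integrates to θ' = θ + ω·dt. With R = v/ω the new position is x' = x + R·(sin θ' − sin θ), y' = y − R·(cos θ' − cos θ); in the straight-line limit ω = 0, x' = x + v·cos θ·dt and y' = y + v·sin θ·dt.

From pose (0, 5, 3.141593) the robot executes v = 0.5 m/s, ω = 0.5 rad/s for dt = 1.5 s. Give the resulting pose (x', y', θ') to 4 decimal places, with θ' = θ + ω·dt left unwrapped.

(-0.6816, 4.7317, 3.8916)

θ' = 3.1416 + 0.5·1.5 = 3.8916
R = v/ω = 0.5/0.5 = 1.0000
x' = 0 + 1.0000·(sin 3.8916 − sin 3.1416) = -0.6816
y' = 5 − 1.0000·(cos 3.8916 − cos 3.1416) = 4.7317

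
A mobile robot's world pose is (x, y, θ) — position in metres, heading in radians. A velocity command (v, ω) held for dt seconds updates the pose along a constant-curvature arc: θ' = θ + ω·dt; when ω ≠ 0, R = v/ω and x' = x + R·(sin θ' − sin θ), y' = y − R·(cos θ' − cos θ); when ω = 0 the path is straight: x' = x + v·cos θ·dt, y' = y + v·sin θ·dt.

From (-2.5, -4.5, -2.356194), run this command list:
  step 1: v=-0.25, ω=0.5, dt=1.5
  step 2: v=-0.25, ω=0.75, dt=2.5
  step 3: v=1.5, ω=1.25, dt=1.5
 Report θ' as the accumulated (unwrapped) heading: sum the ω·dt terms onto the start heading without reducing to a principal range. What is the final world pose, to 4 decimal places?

(-2.0859, -2.0235, 2.1438)

step 1: θ'=-1.6062 (R=-0.5000) → pose (-2.3539, -4.1641, -1.6062)
step 2: θ'=0.2688 (R=-0.3333) → pose (-2.7755, -3.8310, 0.2688)
step 3: θ'=2.1438 (R=1.2000) → pose (-2.0859, -2.0235, 2.1438)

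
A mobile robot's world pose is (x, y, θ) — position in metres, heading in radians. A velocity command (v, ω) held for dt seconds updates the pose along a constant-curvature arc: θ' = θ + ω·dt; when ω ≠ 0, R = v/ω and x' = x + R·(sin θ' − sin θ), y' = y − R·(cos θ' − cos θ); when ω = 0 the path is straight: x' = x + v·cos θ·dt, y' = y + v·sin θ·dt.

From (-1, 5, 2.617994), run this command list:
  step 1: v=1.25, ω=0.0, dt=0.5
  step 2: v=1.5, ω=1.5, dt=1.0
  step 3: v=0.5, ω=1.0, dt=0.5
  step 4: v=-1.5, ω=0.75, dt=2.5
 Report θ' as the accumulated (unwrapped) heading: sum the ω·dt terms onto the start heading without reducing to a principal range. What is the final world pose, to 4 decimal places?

step 1: θ'=2.6180 (straight) → pose (-1.5413, 5.3125, 2.6180)
step 2: θ'=4.1180 (R=1.0000) → pose (-2.8698, 5.0065, 4.1180)
step 3: θ'=4.6180 (R=0.5000) → pose (-2.9533, 4.7736, 4.6180)
step 4: θ'=6.4930 (R=-2.0000) → pose (-5.3609, 6.9183, 6.4930)

(-5.3609, 6.9183, 6.4930)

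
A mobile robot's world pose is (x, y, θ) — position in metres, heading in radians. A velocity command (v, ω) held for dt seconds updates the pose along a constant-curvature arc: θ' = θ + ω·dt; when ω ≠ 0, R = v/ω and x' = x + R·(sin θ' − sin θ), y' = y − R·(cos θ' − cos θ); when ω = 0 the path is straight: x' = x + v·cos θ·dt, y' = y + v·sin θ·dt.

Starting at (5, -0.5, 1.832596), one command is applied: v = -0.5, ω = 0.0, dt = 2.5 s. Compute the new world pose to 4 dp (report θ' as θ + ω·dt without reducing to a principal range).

(5.3235, -1.7074, 1.8326)

θ' = 1.8326 + 0.0·2.5 = 1.8326
ω = 0 → straight: x' = 5 + -0.5·cos(1.8326)·2.5 = 5.3235
y' = -0.5 + -0.5·sin(1.8326)·2.5 = -1.7074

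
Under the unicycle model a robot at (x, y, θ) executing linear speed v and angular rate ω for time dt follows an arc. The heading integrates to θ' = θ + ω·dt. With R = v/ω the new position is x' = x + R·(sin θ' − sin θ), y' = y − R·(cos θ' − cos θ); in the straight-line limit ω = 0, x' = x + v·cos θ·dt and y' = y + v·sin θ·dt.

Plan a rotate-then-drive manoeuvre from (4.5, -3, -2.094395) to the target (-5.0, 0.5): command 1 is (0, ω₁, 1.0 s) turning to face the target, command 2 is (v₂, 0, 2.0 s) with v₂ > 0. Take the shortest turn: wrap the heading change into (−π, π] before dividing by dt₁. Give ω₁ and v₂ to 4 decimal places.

ω₁ = -1.4002, v₂ = 5.0621

heading to target = atan2(0.5−-3, -5−4.5) = 2.7886
Δθ = wrap(2.7886 − -2.0944) = -1.4002; ω₁ = Δθ/dt₁ = -1.4002
distance = √((-5−4.5)² + (0.5−-3)²) = 10.1242; v₂ = distance/dt₂ = 5.0621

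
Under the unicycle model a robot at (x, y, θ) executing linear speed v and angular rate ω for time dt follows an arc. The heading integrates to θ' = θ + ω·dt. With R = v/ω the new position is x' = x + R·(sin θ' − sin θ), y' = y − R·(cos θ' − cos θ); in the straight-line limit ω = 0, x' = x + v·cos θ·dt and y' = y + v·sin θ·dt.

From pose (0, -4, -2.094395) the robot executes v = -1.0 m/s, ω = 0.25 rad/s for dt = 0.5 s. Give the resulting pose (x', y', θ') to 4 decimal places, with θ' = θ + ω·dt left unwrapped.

θ' = -2.0944 + 0.25·0.5 = -1.9694
R = v/ω = -1.0/0.25 = -4.0000
x' = 0 + -4.0000·(sin -1.9694 − sin -2.0944) = 0.2223
y' = -4 − -4.0000·(cos -1.9694 − cos -2.0944) = -3.5525

(0.2223, -3.5525, -1.9694)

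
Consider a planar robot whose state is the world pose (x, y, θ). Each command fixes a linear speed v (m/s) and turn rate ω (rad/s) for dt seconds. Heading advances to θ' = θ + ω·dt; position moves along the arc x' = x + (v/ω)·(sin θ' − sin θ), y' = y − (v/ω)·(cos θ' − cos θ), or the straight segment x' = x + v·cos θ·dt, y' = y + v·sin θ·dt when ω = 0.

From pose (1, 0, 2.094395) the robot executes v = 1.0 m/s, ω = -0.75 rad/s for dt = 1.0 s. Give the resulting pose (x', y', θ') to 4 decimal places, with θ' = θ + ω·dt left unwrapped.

(0.8554, 0.9660, 1.3444)

θ' = 2.0944 + -0.75·1.0 = 1.3444
R = v/ω = 1.0/-0.75 = -1.3333
x' = 1 + -1.3333·(sin 1.3444 − sin 2.0944) = 0.8554
y' = 0 − -1.3333·(cos 1.3444 − cos 2.0944) = 0.9660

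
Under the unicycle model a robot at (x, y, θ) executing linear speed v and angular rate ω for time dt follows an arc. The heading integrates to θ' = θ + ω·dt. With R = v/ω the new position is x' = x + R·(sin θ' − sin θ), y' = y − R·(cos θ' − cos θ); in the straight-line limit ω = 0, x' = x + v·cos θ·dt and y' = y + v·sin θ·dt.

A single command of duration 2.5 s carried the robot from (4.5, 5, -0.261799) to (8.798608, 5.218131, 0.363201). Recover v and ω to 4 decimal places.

v = 1.7500, ω = 0.2500

Δθ = 0.363201 − -0.261799 = 0.625000
ω = Δθ/dt = 0.625000/2.5 = 0.2500
R = Δx/(sin θ' − sin θ) = 7.0000
v = R·ω = 7.0000·0.2500 = 1.7500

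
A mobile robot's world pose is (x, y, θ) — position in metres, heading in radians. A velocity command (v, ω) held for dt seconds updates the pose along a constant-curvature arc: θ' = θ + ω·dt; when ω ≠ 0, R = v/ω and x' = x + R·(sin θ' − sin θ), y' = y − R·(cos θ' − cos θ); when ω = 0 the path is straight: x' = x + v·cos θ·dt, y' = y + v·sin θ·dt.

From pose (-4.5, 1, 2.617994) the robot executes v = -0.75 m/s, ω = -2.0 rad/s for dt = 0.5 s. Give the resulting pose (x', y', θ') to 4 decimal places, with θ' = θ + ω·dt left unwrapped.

(-4.3129, 0.6929, 1.6180)

θ' = 2.6180 + -2.0·0.5 = 1.6180
R = v/ω = -0.75/-2.0 = 0.3750
x' = -4.5 + 0.3750·(sin 1.6180 − sin 2.6180) = -4.3129
y' = 1 − 0.3750·(cos 1.6180 − cos 2.6180) = 0.6929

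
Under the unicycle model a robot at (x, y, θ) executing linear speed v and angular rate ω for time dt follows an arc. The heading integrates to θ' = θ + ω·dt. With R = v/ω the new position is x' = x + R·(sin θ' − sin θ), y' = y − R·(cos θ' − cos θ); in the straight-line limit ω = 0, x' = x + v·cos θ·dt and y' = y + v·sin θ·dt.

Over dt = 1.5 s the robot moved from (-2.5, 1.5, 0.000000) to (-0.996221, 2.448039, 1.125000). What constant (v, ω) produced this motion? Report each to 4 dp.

v = 1.2500, ω = 0.7500

Δθ = 1.125000 − 0.000000 = 1.125000
ω = Δθ/dt = 1.125000/1.5 = 0.7500
R = Δx/(sin θ' − sin θ) = 1.6667
v = R·ω = 1.6667·0.7500 = 1.2500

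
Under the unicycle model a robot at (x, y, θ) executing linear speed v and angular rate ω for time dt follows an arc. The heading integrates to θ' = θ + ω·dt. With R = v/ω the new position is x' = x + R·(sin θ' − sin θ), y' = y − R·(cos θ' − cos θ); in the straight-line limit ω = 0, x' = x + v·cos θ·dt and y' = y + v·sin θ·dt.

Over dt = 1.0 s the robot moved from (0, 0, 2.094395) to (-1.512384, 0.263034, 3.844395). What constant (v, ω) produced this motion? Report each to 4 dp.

v = 1.7500, ω = 1.7500

Δθ = 3.844395 − 2.094395 = 1.750000
ω = Δθ/dt = 1.750000/1.0 = 1.7500
R = Δx/(sin θ' − sin θ) = 1.0000
v = R·ω = 1.0000·1.7500 = 1.7500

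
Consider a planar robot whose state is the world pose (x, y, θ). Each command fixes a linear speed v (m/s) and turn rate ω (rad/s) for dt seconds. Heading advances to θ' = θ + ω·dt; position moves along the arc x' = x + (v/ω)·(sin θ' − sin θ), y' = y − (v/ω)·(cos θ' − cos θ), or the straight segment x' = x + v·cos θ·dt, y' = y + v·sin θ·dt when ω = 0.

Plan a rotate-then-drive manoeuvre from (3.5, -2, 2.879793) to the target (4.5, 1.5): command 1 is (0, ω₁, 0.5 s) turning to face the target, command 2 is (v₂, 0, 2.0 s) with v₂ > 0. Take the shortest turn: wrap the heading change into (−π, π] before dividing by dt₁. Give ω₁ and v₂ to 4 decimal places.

heading to target = atan2(1.5−-2, 4.5−3.5) = 1.2925
Δθ = wrap(1.2925 − 2.8798) = -1.5873; ω₁ = Δθ/dt₁ = -3.1746
distance = √((4.5−3.5)² + (1.5−-2)²) = 3.6401; v₂ = distance/dt₂ = 1.8200

ω₁ = -3.1746, v₂ = 1.8200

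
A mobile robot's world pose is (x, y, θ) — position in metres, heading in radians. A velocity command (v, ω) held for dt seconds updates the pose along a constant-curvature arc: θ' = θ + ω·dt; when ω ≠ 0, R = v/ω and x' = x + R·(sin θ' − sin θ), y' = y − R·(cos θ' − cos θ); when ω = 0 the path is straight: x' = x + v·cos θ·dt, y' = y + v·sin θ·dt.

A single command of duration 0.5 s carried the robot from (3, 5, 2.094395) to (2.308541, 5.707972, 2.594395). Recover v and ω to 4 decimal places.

Δθ = 2.594395 − 2.094395 = 0.500000
ω = Δθ/dt = 0.500000/0.5 = 1.0000
R = −Δy/(cos θ' − cos θ) = 2.0000
v = R·ω = 2.0000·1.0000 = 2.0000

v = 2.0000, ω = 1.0000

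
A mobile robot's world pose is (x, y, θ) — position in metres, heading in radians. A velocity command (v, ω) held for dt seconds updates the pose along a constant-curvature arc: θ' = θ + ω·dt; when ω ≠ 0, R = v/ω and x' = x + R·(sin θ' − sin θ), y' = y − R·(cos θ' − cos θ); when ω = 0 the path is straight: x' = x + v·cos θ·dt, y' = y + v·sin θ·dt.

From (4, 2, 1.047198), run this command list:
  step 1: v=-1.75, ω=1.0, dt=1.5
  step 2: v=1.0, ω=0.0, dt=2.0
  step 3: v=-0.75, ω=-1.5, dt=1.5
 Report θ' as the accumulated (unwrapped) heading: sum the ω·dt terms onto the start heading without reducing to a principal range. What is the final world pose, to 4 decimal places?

step 1: θ'=2.5472 (R=-1.7500) → pose (4.5355, -0.3249, 2.5472)
step 2: θ'=2.5472 (straight) → pose (2.8786, 0.7952, 2.5472)
step 3: θ'=0.2972 (R=0.5000) → pose (2.7450, -0.0972, 0.2972)

(2.7450, -0.0972, 0.2972)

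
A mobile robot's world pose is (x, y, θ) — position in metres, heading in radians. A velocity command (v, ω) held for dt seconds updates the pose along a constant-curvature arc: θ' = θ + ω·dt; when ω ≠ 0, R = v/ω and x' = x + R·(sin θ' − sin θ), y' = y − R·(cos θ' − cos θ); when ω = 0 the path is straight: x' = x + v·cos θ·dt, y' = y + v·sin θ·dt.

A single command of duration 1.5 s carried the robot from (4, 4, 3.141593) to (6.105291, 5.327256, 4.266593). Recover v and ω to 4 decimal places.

v = -1.7500, ω = 0.7500

Δθ = 4.266593 − 3.141593 = 1.125000
ω = Δθ/dt = 1.125000/1.5 = 0.7500
R = Δx/(sin θ' − sin θ) = -2.3333
v = R·ω = -2.3333·0.7500 = -1.7500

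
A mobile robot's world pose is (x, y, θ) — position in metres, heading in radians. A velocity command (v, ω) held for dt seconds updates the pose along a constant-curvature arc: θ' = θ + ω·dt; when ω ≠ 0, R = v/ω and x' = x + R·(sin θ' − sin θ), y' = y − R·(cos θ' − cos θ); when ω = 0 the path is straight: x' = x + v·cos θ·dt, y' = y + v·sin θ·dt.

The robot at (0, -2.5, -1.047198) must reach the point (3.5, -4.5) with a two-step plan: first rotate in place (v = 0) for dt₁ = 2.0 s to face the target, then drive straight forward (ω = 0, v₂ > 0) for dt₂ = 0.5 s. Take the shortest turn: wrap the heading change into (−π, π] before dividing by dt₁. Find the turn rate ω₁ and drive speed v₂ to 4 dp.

heading to target = atan2(-4.5−-2.5, 3.5−0) = -0.5191
Δθ = wrap(-0.5191 − -1.0472) = 0.5281; ω₁ = Δθ/dt₁ = 0.2640
distance = √((3.5−0)² + (-4.5−-2.5)²) = 4.0311; v₂ = distance/dt₂ = 8.0623

ω₁ = 0.2640, v₂ = 8.0623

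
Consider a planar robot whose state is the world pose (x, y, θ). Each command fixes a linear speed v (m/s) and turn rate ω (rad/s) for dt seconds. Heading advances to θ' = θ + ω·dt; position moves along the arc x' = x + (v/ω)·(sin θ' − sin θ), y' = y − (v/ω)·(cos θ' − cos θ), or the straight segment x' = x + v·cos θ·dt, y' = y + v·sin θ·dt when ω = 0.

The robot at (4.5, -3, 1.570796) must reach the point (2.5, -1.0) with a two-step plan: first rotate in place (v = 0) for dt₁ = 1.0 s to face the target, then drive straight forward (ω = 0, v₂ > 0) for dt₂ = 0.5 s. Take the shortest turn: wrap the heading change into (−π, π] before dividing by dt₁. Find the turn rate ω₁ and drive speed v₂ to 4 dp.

ω₁ = 0.7854, v₂ = 5.6569

heading to target = atan2(-1−-3, 2.5−4.5) = 2.3562
Δθ = wrap(2.3562 − 1.5708) = 0.7854; ω₁ = Δθ/dt₁ = 0.7854
distance = √((2.5−4.5)² + (-1−-3)²) = 2.8284; v₂ = distance/dt₂ = 5.6569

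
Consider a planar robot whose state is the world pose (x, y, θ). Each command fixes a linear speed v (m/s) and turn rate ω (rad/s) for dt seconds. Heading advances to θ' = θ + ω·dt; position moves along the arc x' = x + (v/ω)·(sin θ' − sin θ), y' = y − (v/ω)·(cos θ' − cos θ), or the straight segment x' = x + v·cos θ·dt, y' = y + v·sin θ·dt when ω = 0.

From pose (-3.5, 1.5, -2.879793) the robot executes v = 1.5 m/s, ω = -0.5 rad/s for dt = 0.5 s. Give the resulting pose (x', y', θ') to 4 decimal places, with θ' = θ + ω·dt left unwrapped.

(-4.2411, 1.3980, -3.1298)

θ' = -2.8798 + -0.5·0.5 = -3.1298
R = v/ω = 1.5/-0.5 = -3.0000
x' = -3.5 + -3.0000·(sin -3.1298 − sin -2.8798) = -4.2411
y' = 1.5 − -3.0000·(cos -3.1298 − cos -2.8798) = 1.3980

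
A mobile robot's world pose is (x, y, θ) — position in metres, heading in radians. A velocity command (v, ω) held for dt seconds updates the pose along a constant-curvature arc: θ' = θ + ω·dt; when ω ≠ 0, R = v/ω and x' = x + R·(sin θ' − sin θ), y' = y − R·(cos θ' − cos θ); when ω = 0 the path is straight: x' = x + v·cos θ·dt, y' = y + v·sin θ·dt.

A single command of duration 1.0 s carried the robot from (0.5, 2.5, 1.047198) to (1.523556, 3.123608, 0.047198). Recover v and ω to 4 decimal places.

Δθ = 0.047198 − 1.047198 = -1.000000
ω = Δθ/dt = -1.000000/1.0 = -1.0000
R = Δx/(sin θ' − sin θ) = -1.2500
v = R·ω = -1.2500·-1.0000 = 1.2500

v = 1.2500, ω = -1.0000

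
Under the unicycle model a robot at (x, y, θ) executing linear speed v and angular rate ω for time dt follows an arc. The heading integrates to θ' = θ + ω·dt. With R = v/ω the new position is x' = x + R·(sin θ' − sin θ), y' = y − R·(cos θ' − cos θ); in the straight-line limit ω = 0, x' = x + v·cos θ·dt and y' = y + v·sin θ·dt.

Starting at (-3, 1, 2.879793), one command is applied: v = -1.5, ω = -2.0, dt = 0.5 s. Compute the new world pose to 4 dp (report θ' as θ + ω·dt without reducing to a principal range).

θ' = 2.8798 + -2.0·0.5 = 1.8798
R = v/ω = -1.5/-2.0 = 0.7500
x' = -3 + 0.7500·(sin 1.8798 − sin 2.8798) = -2.4796
y' = 1 − 0.7500·(cos 1.8798 − cos 2.8798) = 0.5036

(-2.4796, 0.5036, 1.8798)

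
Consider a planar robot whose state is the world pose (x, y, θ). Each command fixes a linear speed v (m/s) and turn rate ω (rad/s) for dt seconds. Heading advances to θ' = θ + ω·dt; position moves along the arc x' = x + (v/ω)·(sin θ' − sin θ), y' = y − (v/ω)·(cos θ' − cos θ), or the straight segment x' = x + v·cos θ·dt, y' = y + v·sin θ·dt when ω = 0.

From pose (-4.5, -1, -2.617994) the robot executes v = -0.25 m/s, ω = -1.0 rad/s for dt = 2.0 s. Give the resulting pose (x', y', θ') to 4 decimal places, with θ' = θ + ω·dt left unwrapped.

(-4.1261, -1.1929, -4.6180)

θ' = -2.6180 + -1.0·2.0 = -4.6180
R = v/ω = -0.25/-1.0 = 0.2500
x' = -4.5 + 0.2500·(sin -4.6180 − sin -2.6180) = -4.1261
y' = -1 − 0.2500·(cos -4.6180 − cos -2.6180) = -1.1929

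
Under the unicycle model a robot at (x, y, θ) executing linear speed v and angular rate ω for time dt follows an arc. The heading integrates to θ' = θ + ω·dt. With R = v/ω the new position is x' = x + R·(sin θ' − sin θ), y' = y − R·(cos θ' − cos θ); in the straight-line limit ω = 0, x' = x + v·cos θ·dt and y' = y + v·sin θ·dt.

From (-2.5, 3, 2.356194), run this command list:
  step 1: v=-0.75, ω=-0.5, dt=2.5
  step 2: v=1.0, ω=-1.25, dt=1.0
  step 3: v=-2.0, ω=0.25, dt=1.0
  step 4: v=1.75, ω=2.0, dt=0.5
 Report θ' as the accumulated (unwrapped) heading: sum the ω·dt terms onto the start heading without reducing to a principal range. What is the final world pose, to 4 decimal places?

step 1: θ'=1.1062 (R=1.5000) → pose (-2.2197, 1.2672, 1.1062)
step 2: θ'=-0.1438 (R=-0.8000) → pose (-1.3898, 1.7005, -0.1438)
step 3: θ'=0.1062 (R=-8.0000) → pose (-3.3843, 1.7380, 0.1062)
step 4: θ'=1.1062 (R=0.8750) → pose (-2.6948, 2.2161, 1.1062)

(-2.6948, 2.2161, 1.1062)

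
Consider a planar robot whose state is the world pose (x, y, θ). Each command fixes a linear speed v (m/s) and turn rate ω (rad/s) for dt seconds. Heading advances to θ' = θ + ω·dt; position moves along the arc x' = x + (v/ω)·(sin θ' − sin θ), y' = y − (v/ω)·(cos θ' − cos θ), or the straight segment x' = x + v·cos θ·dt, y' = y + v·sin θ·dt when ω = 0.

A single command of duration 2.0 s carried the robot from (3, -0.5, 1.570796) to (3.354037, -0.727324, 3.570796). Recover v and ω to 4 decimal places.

v = -0.2500, ω = 1.0000

Δθ = 3.570796 − 1.570796 = 2.000000
ω = Δθ/dt = 2.000000/2.0 = 1.0000
R = Δx/(sin θ' − sin θ) = -0.2500
v = R·ω = -0.2500·1.0000 = -0.2500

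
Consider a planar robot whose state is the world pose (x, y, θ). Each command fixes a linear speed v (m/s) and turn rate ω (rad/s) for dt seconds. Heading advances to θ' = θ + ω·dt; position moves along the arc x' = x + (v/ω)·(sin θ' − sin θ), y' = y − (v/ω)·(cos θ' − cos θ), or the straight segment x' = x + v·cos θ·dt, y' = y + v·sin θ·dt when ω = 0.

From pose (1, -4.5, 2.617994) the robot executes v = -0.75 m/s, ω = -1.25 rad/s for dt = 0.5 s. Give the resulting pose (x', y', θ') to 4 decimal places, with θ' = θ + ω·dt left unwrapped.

(1.2473, -4.7738, 1.9930)

θ' = 2.6180 + -1.25·0.5 = 1.9930
R = v/ω = -0.75/-1.25 = 0.6000
x' = 1 + 0.6000·(sin 1.9930 − sin 2.6180) = 1.2473
y' = -4.5 − 0.6000·(cos 1.9930 − cos 2.6180) = -4.7738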